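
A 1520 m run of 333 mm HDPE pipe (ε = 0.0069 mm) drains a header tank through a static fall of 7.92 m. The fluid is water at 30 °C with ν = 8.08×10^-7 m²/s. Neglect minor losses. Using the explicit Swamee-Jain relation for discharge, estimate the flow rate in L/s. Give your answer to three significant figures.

Q ≈ 142 L/s

Swamee-Jain (Type II): Q = -0.965·√(gD⁵h_f/L)·ln[ε/(3.7D) + √(3.17ν²L/(gD³h_f))]
√(gD⁵h_f/L) = √(9.81·0.333⁵·7.92/1520) = 0.01447
ε/(3.7D) = 5.60×10^-6; √(3.17ν²L/(gD³h_f)) = 3.31×10^-5
Q = -0.965·0.01447·ln(3.871×10^-5) = 0.1418 m³/s
Check: V = 1.63 m/s, Re = 6.71×10^5, f = 0.01282, h_f = 7.91 m ≈ 7.92 m ✓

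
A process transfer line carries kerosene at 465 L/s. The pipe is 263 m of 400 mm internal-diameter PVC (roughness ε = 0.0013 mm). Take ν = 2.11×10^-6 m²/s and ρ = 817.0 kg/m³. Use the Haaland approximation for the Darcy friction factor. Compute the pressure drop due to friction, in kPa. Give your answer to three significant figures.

Δp ≈ 45.4 kPa

V = 4Q/(πD²) = 4·0.465/(π·0.400²) = 3.700 m/s
Re = VD/ν = 3.700·0.400/2.11×10^-6 = 7.01×10^5 → turbulent
ε/D = 0.0013/400 = 3.25×10^-6
Haaland: f = 0.01235
h_f = f(L/D)V²/(2g) = 0.01235·(263/0.400)·3.700²/(2·9.81) = 5.667 m
Δp = ρg·h_f = 817.0·9.81·5.667 = 45.42 kPa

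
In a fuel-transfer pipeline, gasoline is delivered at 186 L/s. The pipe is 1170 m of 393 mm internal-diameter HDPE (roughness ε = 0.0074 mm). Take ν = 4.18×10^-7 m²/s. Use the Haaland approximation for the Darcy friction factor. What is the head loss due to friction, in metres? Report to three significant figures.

h_f ≈ 4.05 m

V = 4Q/(πD²) = 4·0.186/(π·0.393²) = 1.533 m/s
Re = VD/ν = 1.533·0.393/4.18×10^-7 = 1.44×10^6 → turbulent
ε/D = 0.0074/393 = 1.88×10^-5
Haaland: f = 0.01136
h_f = f(L/D)V²/(2g) = 0.01136·(1170/0.393)·1.533²/(2·9.81) = 4.051 m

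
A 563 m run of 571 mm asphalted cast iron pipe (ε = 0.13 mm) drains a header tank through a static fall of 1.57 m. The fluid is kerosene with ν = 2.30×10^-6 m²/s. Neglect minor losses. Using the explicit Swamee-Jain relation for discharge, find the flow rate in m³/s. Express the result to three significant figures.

Swamee-Jain (Type II): Q = -0.965·√(gD⁵h_f/L)·ln[ε/(3.7D) + √(3.17ν²L/(gD³h_f))]
√(gD⁵h_f/L) = √(9.81·0.571⁵·1.57/563) = 0.04075
ε/(3.7D) = 6.15×10^-5; √(3.17ν²L/(gD³h_f)) = 5.74×10^-5
Q = -0.965·0.04075·ln(1.189×10^-4) = 0.3554 m³/s
Check: V = 1.39 m/s, Re = 3.45×10^5, f = 0.01630, h_f = 1.58 m ≈ 1.57 m ✓

Q ≈ 0.355 m³/s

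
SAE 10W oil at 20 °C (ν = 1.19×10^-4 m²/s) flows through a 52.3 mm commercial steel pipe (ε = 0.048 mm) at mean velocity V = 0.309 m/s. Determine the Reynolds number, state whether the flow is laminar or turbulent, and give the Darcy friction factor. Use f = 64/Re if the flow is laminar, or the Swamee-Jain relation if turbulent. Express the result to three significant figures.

Re ≈ 136; laminar; f = 64/Re ≈ 0.471

Re = VD/ν = 0.3090·0.0523/1.19×10^-4 = 136
Re < 2300 → laminar → f = 64/Re = 0.4713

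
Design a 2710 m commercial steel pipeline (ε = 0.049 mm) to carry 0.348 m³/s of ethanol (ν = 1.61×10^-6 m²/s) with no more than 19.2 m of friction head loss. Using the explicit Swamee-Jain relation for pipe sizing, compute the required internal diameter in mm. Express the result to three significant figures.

D ≈ 463 mm

Swamee-Jain (Type III): D = 0.66·[ε^1.25·(LQ²/(gh_f))^4.75 + ν·Q^9.4·(L/(gh_f))^5.2]^0.04
LQ²/(gh_f) = 1.742; L/(gh_f) = 14.39
Term 1 = ε^1.25·(…)^4.75 = 5.73×10^-5; Term 2 = ν·Q^9.4·(…)^5.2 = 8.30×10^-5
D = 0.66·(5.73×10^-5 + 8.30×10^-5)^0.04 = 0.4628 m = 463 mm
Check: V = 2.07 m/s, Re = 5.95×10^5, f = 0.01426, h_f = 18.2 m ≈ 19.2 m ✓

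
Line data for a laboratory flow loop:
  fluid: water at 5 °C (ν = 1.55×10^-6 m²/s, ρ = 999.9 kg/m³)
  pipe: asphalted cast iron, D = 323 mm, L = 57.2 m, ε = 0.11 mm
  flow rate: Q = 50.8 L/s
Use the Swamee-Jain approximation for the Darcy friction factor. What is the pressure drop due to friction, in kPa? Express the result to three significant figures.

V = 4Q/(πD²) = 4·0.0508/(π·0.323²) = 0.6200 m/s
Re = VD/ν = 0.6200·0.323/1.55×10^-6 = 1.29×10^5 → turbulent
ε/D = 0.11/323 = 3.41×10^-4
Swamee-Jain: f = 0.01901
h_f = f(L/D)V²/(2g) = 0.01901·(57.2/0.323)·0.6200²/(2·9.81) = 0.06594 m
Δp = ρg·h_f = 999.9·9.81·0.06594 = 0.6468 kPa

Δp ≈ 0.647 kPa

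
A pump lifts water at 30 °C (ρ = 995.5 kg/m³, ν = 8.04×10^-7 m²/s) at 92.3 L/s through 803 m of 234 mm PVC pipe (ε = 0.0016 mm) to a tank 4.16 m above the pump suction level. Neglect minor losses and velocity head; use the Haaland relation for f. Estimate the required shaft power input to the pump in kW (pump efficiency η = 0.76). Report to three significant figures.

P_shaft ≈ 17.0 kW

V = 4Q/(πD²) = 2.146 m/s; Re = 6.25×10^5; ε/D = 6.84×10^-6; f = 0.01265
h_f = f(L/D)V²/2g = 10.19 m
Total head H = z + h_f = 4.16 + 10.19 = 14.35 m
P_hyd = ρgQH = 995.5·9.81·0.0923·14.35 = 12.93 kW
P_shaft = P_hyd/η = 12.93/0.76 = 17.02 kW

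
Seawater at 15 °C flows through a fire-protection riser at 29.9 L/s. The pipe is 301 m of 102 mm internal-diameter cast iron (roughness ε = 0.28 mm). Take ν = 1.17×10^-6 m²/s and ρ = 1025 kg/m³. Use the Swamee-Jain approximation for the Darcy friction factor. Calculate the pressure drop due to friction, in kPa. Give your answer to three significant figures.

V = 4Q/(πD²) = 4·0.0299/(π·0.102²) = 3.659 m/s
Re = VD/ν = 3.659·0.102/1.17×10^-6 = 3.19×10^5 → turbulent
ε/D = 0.28/102 = 0.00275
Swamee-Jain: f = 0.02612
h_f = f(L/D)V²/(2g) = 0.02612·(301/0.102)·3.659²/(2·9.81) = 52.60 m
Δp = ρg·h_f = 1025·9.81·52.60 = 528.9 kPa

Δp ≈ 529 kPa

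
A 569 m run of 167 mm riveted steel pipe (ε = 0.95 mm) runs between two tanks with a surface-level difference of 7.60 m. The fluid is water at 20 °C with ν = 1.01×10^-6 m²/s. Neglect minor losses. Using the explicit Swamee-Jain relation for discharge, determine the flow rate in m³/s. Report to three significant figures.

Q ≈ 0.0256 m³/s

Swamee-Jain (Type II): Q = -0.965·√(gD⁵h_f/L)·ln[ε/(3.7D) + √(3.17ν²L/(gD³h_f))]
√(gD⁵h_f/L) = √(9.81·0.167⁵·7.60/569) = 0.004125
ε/(3.7D) = 0.00154; √(3.17ν²L/(gD³h_f)) = 7.28×10^-5
Q = -0.965·0.004125·ln(0.001610) = 0.02560 m³/s
Check: V = 1.17 m/s, Re = 1.93×10^5, f = 0.03221, h_f = 7.64 m ≈ 7.60 m ✓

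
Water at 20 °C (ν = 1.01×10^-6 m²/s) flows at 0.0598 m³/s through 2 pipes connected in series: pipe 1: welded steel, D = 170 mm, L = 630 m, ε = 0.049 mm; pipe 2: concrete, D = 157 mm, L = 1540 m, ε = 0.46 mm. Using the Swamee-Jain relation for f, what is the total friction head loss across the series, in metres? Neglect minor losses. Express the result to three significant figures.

H ≈ 147 m

Pipe 1: V = 2.635 m/s, Re = 4.43×10^5, ε/D = 2.88×10^-4, f = 0.01642, h_1 = f(L/D)V²/2g = 21.53 m
Pipe 2: V = 3.089 m/s, Re = 4.80×10^5, ε/D = 0.00293, f = 0.02639, h_2 = f(L/D)V²/2g = 125.9 m
Series → Q common, losses add: H = Σh = 147.4 m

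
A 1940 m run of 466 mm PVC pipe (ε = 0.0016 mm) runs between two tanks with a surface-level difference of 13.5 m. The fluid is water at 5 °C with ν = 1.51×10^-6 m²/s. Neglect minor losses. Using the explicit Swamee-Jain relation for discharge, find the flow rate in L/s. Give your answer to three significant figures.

Q ≈ 385 L/s

Swamee-Jain (Type II): Q = -0.965·√(gD⁵h_f/L)·ln[ε/(3.7D) + √(3.17ν²L/(gD³h_f))]
√(gD⁵h_f/L) = √(9.81·0.466⁵·13.5/1940) = 0.03873
ε/(3.7D) = 9.28×10^-7; √(3.17ν²L/(gD³h_f)) = 3.23×10^-5
Q = -0.965·0.03873·ln(3.327×10^-5) = 0.3854 m³/s
Check: V = 2.26 m/s, Re = 6.97×10^5, f = 0.01241, h_f = 13.4 m ≈ 13.5 m ✓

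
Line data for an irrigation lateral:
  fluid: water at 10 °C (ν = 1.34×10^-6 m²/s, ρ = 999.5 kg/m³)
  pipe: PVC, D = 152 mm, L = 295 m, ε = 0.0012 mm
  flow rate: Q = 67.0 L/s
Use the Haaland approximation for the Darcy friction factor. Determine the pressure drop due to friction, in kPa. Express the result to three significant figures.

V = 4Q/(πD²) = 4·0.0670/(π·0.152²) = 3.692 m/s
Re = VD/ν = 3.692·0.152/1.34×10^-6 = 4.19×10^5 → turbulent
ε/D = 0.0012/152 = 7.89×10^-6
Haaland: f = 0.01356
h_f = f(L/D)V²/(2g) = 0.01356·(295/0.152)·3.692²/(2·9.81) = 18.29 m
Δp = ρg·h_f = 999.5·9.81·18.29 = 179.4 kPa

Δp ≈ 179 kPa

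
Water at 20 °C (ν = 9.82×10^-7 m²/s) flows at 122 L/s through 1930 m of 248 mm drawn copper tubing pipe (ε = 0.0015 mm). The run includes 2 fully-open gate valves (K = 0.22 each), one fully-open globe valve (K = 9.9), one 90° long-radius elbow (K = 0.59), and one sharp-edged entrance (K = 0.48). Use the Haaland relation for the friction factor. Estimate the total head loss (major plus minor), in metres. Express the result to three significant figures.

V = 4Q/(πD²) = 2.526 m/s; V²/2g = 0.3251 m
Re = 6.38×10^5, ε/D = 6.05×10^-6 → f = 0.01259 (Haaland)
Major: h_f = f(L/D)·V²/2g = 0.01259·7782·0.3251 = 31.86 m
Minor: ΣK = 11.4; h_m = ΣK·V²/2g = 3.710 m
Total H_L = 31.86 + 3.710 = 35.57 m

H_L ≈ 35.6 m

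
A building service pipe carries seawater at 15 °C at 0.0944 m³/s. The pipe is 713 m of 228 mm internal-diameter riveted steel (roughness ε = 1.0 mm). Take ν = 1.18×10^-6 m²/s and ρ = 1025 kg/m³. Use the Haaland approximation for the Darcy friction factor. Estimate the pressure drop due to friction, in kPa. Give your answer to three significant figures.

V = 4Q/(πD²) = 4·0.0944/(π·0.228²) = 2.312 m/s
Re = VD/ν = 2.312·0.228/1.18×10^-6 = 4.47×10^5 → turbulent
ε/D = 1.0/228 = 0.00439
Haaland: f = 0.02947
h_f = f(L/D)V²/(2g) = 0.02947·(713/0.228)·2.312²/(2·9.81) = 25.11 m
Δp = ρg·h_f = 1025·9.81·25.11 = 252.5 kPa

Δp ≈ 252 kPa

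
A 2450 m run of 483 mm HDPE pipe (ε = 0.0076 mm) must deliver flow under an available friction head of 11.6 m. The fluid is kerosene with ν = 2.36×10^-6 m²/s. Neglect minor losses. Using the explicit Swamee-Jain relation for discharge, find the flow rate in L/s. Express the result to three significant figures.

Q ≈ 327 L/s

Swamee-Jain (Type II): Q = -0.965·√(gD⁵h_f/L)·ln[ε/(3.7D) + √(3.17ν²L/(gD³h_f))]
√(gD⁵h_f/L) = √(9.81·0.483⁵·11.6/2450) = 0.03494
ε/(3.7D) = 4.25×10^-6; √(3.17ν²L/(gD³h_f)) = 5.81×10^-5
Q = -0.965·0.03494·ln(6.233×10^-5) = 0.3265 m³/s
Check: V = 1.78 m/s, Re = 3.65×10^5, f = 0.01407, h_f = 11.6 m ≈ 11.6 m ✓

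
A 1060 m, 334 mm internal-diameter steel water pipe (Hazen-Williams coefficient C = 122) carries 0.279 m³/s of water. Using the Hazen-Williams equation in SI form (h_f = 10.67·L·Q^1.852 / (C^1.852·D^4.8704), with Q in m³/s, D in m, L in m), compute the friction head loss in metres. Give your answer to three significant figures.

h_f = 10.67·1060·0.279^1.852 / (122^1.852·0.334^4.8704) = 30.36 m

h_f ≈ 30.4 m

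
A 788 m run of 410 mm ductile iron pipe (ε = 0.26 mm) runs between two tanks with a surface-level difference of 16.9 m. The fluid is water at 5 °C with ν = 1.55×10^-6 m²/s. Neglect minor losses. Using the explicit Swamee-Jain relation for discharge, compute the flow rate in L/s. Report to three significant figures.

Swamee-Jain (Type II): Q = -0.965·√(gD⁵h_f/L)·ln[ε/(3.7D) + √(3.17ν²L/(gD³h_f))]
√(gD⁵h_f/L) = √(9.81·0.410⁵·16.9/788) = 0.04937
ε/(3.7D) = 1.71×10^-4; √(3.17ν²L/(gD³h_f)) = 2.29×10^-5
Q = -0.965·0.04937·ln(1.943×10^-4) = 0.4072 m³/s
Check: V = 3.08 m/s, Re = 8.16×10^5, f = 0.01825, h_f = 17.0 m ≈ 16.9 m ✓

Q ≈ 407 L/s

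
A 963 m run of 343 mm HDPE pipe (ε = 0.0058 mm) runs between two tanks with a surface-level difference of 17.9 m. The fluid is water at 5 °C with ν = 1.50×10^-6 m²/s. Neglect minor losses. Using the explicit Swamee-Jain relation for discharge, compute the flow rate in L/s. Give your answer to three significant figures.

Swamee-Jain (Type II): Q = -0.965·√(gD⁵h_f/L)·ln[ε/(3.7D) + √(3.17ν²L/(gD³h_f))]
√(gD⁵h_f/L) = √(9.81·0.343⁵·17.9/963) = 0.02942
ε/(3.7D) = 4.57×10^-6; √(3.17ν²L/(gD³h_f)) = 3.11×10^-5
Q = -0.965·0.02942·ln(3.570×10^-5) = 0.2908 m³/s
Check: V = 3.15 m/s, Re = 7.20×10^5, f = 0.01261, h_f = 17.9 m ≈ 17.9 m ✓

Q ≈ 291 L/s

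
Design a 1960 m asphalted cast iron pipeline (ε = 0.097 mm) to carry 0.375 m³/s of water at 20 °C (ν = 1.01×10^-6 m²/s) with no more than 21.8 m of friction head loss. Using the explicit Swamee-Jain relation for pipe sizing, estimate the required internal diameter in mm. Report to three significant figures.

Swamee-Jain (Type III): D = 0.66·[ε^1.25·(LQ²/(gh_f))^4.75 + ν·Q^9.4·(L/(gh_f))^5.2]^0.04
LQ²/(gh_f) = 1.289; L/(gh_f) = 9.165
Term 1 = ε^1.25·(…)^4.75 = 3.21×10^-5; Term 2 = ν·Q^9.4·(…)^5.2 = 1.01×10^-5
D = 0.66·(3.21×10^-5 + 1.01×10^-5)^0.04 = 0.4411 m = 441 mm
Check: V = 2.45 m/s, Re = 1.07×10^6, f = 0.01493, h_f = 20.4 m ≈ 21.8 m ✓

D ≈ 441 mm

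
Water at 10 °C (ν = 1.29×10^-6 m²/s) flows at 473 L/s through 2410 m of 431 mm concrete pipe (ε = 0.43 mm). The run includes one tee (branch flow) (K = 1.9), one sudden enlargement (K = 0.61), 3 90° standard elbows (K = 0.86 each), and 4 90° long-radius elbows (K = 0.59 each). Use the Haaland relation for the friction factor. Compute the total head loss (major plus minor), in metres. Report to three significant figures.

V = 4Q/(πD²) = 3.242 m/s; V²/2g = 0.5357 m
Re = 1.08×10^6, ε/D = 9.98×10^-4 → f = 0.01991 (Haaland)
Major: h_f = f(L/D)·V²/2g = 0.01991·5592·0.5357 = 59.64 m
Minor: ΣK = 7.45; h_m = ΣK·V²/2g = 3.991 m
Total H_L = 59.64 + 3.991 = 63.63 m

H_L ≈ 63.6 m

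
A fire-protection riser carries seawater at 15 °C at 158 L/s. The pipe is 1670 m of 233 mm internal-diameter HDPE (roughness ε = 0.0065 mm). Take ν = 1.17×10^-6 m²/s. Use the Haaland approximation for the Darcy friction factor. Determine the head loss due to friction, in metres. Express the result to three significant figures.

h_f ≈ 63.4 m

V = 4Q/(πD²) = 4·0.158/(π·0.233²) = 3.706 m/s
Re = VD/ν = 3.706·0.233/1.17×10^-6 = 7.38×10^5 → turbulent
ε/D = 0.0065/233 = 2.79×10^-5
Haaland: f = 0.01263
h_f = f(L/D)V²/(2g) = 0.01263·(1670/0.233)·3.706²/(2·9.81) = 63.37 m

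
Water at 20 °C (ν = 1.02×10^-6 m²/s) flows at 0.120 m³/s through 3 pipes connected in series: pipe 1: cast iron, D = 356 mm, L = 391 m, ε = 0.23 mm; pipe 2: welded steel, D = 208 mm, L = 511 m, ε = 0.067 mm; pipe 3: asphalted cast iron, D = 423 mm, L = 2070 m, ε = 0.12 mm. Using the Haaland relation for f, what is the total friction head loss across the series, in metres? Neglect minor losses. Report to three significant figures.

H ≈ 29.5 m

Pipe 1: V = 1.206 m/s, Re = 4.21×10^5, ε/D = 6.46×10^-4, f = 0.01857, h_1 = f(L/D)V²/2g = 1.511 m
Pipe 2: V = 3.532 m/s, Re = 7.20×10^5, ε/D = 3.22×10^-4, f = 0.01601, h_2 = f(L/D)V²/2g = 25.01 m
Pipe 3: V = 0.8539 m/s, Re = 3.54×10^5, ε/D = 2.84×10^-4, f = 0.01644, h_3 = f(L/D)V²/2g = 2.991 m
Series → Q common, losses add: H = Σh = 29.51 m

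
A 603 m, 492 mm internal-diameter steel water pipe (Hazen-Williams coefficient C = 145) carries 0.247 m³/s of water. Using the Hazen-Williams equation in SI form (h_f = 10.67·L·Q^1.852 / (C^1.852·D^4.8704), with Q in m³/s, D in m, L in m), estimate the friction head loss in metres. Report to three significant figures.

h_f ≈ 1.52 m

h_f = 10.67·603·0.247^1.852 / (145^1.852·0.492^4.8704) = 1.518 m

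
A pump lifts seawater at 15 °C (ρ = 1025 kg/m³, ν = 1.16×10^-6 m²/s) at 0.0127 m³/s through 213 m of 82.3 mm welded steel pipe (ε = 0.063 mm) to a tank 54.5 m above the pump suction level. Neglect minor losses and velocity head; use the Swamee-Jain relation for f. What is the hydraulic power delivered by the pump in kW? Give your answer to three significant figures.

P_hyd ≈ 8.92 kW

V = 4Q/(πD²) = 2.387 m/s; Re = 1.69×10^5; ε/D = 7.65×10^-4; f = 0.02047
h_f = f(L/D)V²/2g = 15.39 m
Total head H = z + h_f = 54.5 + 15.39 = 69.89 m
P_hyd = ρgQH = 1025·9.81·0.0127·69.89 = 8.925 kW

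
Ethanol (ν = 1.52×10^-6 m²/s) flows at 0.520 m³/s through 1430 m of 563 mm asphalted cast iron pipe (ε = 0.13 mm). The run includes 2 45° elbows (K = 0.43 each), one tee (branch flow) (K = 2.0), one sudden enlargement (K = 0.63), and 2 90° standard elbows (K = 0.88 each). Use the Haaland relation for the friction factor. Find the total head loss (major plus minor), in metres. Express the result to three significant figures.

V = 4Q/(πD²) = 2.089 m/s; V²/2g = 0.2224 m
Re = 7.74×10^5, ε/D = 2.31×10^-4 → f = 0.01513 (Haaland)
Major: h_f = f(L/D)·V²/2g = 0.01513·2540·0.2224 = 8.546 m
Minor: ΣK = 5.25; h_m = ΣK·V²/2g = 1.167 m
Total H_L = 8.546 + 1.167 = 9.713 m

H_L ≈ 9.71 m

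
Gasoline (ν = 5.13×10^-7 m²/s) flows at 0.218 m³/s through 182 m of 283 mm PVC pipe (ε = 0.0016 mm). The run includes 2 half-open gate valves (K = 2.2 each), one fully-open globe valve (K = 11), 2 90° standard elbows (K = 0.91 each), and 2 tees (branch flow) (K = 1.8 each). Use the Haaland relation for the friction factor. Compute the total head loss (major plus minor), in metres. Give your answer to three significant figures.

H_L ≈ 16.9 m

V = 4Q/(πD²) = 3.466 m/s; V²/2g = 0.6122 m
Re = 1.91×10^6, ε/D = 5.65×10^-6 → f = 0.01058 (Haaland)
Major: h_f = f(L/D)·V²/2g = 0.01058·643.1·0.6122 = 4.163 m
Minor: ΣK = 20.8; h_m = ΣK·V²/2g = 12.75 m
Total H_L = 4.163 + 12.75 = 16.91 m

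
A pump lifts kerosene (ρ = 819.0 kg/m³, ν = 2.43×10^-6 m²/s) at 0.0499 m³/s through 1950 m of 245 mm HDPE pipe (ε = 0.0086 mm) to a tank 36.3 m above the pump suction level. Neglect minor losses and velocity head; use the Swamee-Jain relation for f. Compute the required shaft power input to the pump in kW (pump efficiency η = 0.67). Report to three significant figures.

V = 4Q/(πD²) = 1.058 m/s; Re = 1.07×10^5; ε/D = 3.51×10^-5; f = 0.01784
h_f = f(L/D)V²/2g = 8.110 m
Total head H = z + h_f = 36.3 + 8.110 = 44.41 m
P_hyd = ρgQH = 819.0·9.81·0.0499·44.41 = 17.80 kW
P_shaft = P_hyd/η = 17.80/0.67 = 26.57 kW

P_shaft ≈ 26.6 kW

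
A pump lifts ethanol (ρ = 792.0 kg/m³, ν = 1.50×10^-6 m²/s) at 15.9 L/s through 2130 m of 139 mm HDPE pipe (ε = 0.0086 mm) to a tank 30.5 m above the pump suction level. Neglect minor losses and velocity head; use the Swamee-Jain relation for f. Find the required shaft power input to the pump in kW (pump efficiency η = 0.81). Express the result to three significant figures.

V = 4Q/(πD²) = 1.048 m/s; Re = 9.71×10^4; ε/D = 6.19×10^-5; f = 0.01834
h_f = f(L/D)V²/2g = 15.72 m
Total head H = z + h_f = 30.5 + 15.72 = 46.22 m
P_hyd = ρgQH = 792.0·9.81·0.0159·46.22 = 5.710 kW
P_shaft = P_hyd/η = 5.710/0.81 = 7.050 kW

P_shaft ≈ 7.05 kW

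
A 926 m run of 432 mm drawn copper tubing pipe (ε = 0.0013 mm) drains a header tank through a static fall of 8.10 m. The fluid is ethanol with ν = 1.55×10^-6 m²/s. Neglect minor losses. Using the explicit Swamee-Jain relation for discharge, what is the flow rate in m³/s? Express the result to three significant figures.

Swamee-Jain (Type II): Q = -0.965·√(gD⁵h_f/L)·ln[ε/(3.7D) + √(3.17ν²L/(gD³h_f))]
√(gD⁵h_f/L) = √(9.81·0.432⁵·8.10/926) = 0.03593
ε/(3.7D) = 8.13×10^-7; √(3.17ν²L/(gD³h_f)) = 3.32×10^-5
Q = -0.965·0.03593·ln(3.399×10^-5) = 0.3568 m³/s
Check: V = 2.43 m/s, Re = 6.78×10^5, f = 0.01246, h_f = 8.07 m ≈ 8.10 m ✓

Q ≈ 0.357 m³/s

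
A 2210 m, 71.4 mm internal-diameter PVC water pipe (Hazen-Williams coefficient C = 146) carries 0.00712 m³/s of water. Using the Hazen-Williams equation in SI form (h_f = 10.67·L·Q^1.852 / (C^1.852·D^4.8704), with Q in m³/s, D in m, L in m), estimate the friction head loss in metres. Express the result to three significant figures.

h_f = 10.67·2210·0.00712^1.852 / (146^1.852·0.0714^4.8704) = 93.31 m

h_f ≈ 93.3 m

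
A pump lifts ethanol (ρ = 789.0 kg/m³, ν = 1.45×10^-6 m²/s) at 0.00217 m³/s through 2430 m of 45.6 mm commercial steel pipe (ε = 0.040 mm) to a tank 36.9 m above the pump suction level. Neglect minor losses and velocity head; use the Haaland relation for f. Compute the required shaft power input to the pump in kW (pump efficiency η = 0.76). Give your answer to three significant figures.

P_shaft ≈ 3.36 kW

V = 4Q/(πD²) = 1.329 m/s; Re = 4.18×10^4; ε/D = 8.77×10^-4; f = 0.02401
h_f = f(L/D)V²/2g = 115.1 m
Total head H = z + h_f = 36.9 + 115.1 = 152.0 m
P_hyd = ρgQH = 789.0·9.81·0.00217·152.0 = 2.554 kW
P_shaft = P_hyd/η = 2.554/0.76 = 3.360 kW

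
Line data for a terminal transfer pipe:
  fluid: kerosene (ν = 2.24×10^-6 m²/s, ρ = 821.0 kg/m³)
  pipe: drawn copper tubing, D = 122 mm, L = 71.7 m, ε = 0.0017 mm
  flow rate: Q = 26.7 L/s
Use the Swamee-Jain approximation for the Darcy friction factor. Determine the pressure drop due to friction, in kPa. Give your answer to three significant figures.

V = 4Q/(πD²) = 4·0.0267/(π·0.122²) = 2.284 m/s
Re = VD/ν = 2.284·0.122/2.24×10^-6 = 1.24×10^5 → turbulent
ε/D = 0.0017/122 = 1.39×10^-5
Swamee-Jain: f = 0.01717
h_f = f(L/D)V²/(2g) = 0.01717·(71.7/0.122)·2.284²/(2·9.81) = 2.683 m
Δp = ρg·h_f = 821.0·9.81·2.683 = 21.61 kPa

Δp ≈ 21.6 kPa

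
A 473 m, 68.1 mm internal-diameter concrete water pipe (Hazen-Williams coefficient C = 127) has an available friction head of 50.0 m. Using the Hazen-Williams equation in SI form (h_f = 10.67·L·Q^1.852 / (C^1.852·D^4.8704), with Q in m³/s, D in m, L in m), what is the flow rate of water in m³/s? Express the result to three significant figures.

Q ≈ 0.00898 m³/s

Rearranging: Q = [h_f·C^1.852·D^4.8704 / (10.67·L)]^(1/1.852)
Q = [50.0·127^1.852·0.0681^4.8704 / (10.67·473)]^0.540 = 0.008976 m³/s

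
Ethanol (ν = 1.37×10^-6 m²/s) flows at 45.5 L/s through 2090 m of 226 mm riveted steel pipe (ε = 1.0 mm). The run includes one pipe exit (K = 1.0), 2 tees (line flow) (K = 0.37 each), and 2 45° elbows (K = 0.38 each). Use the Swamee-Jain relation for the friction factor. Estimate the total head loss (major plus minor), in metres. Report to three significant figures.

H_L ≈ 18.4 m

V = 4Q/(πD²) = 1.134 m/s; V²/2g = 0.06557 m
Re = 1.87×10^5, ε/D = 0.00442 → f = 0.03001 (Swamee-Jain)
Major: h_f = f(L/D)·V²/2g = 0.03001·9248·0.06557 = 18.20 m
Minor: ΣK = 2.50; h_m = ΣK·V²/2g = 0.1639 m
Total H_L = 18.20 + 0.1639 = 18.36 m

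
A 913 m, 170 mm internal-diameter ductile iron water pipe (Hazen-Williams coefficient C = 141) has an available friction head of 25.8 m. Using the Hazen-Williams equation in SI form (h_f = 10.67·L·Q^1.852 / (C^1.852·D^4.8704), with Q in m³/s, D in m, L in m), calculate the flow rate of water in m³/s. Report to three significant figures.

Rearranging: Q = [h_f·C^1.852·D^4.8704 / (10.67·L)]^(1/1.852)
Q = [25.8·141^1.852·0.170^4.8704 / (10.67·913)]^0.540 = 0.05420 m³/s

Q ≈ 0.0542 m³/s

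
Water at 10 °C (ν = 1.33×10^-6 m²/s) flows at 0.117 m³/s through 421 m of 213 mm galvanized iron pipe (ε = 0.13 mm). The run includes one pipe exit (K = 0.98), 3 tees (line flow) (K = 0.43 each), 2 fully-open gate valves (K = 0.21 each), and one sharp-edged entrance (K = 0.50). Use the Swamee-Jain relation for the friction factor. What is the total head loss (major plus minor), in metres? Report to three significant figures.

V = 4Q/(πD²) = 3.283 m/s; V²/2g = 0.5495 m
Re = 5.26×10^5, ε/D = 6.10×10^-4 → f = 0.01839 (Swamee-Jain)
Major: h_f = f(L/D)·V²/2g = 0.01839·1977·0.5495 = 19.98 m
Minor: ΣK = 3.19; h_m = ΣK·V²/2g = 1.753 m
Total H_L = 19.98 + 1.753 = 21.73 m

H_L ≈ 21.7 m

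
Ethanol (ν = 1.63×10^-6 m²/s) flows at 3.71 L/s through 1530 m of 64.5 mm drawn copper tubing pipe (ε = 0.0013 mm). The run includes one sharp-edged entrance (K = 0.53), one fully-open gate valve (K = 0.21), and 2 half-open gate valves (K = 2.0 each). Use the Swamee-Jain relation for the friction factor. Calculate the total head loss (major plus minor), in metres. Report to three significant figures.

H_L ≈ 33.6 m

V = 4Q/(πD²) = 1.135 m/s; V²/2g = 0.06571 m
Re = 4.49×10^4, ε/D = 2.02×10^-5 → f = 0.02135 (Swamee-Jain)
Major: h_f = f(L/D)·V²/2g = 0.02135·23721·0.06571 = 33.28 m
Minor: ΣK = 4.74; h_m = ΣK·V²/2g = 0.3115 m
Total H_L = 33.28 + 0.3115 = 33.59 m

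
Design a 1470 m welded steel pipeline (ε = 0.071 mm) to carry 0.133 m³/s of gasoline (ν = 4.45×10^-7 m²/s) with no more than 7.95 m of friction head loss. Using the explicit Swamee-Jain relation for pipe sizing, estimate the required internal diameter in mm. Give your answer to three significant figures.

Swamee-Jain (Type III): D = 0.66·[ε^1.25·(LQ²/(gh_f))^4.75 + ν·Q^9.4·(L/(gh_f))^5.2]^0.04
LQ²/(gh_f) = 0.3334; L/(gh_f) = 18.85
Term 1 = ε^1.25·(…)^4.75 = 3.53×10^-8; Term 2 = ν·Q^9.4·(…)^5.2 = 1.11×10^-8
D = 0.66·(3.53×10^-8 + 1.11×10^-8)^0.04 = 0.3359 m = 336 mm
Check: V = 1.50 m/s, Re = 1.13×10^6, f = 0.01480, h_f = 7.43 m ≈ 7.95 m ✓

D ≈ 336 mm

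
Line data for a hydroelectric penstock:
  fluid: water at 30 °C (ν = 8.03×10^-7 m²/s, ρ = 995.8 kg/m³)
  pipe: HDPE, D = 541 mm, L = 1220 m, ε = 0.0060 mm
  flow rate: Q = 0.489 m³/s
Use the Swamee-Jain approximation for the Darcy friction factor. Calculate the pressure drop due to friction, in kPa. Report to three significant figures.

V = 4Q/(πD²) = 4·0.489/(π·0.541²) = 2.127 m/s
Re = VD/ν = 2.127·0.541/8.03×10^-7 = 1.43×10^6 → turbulent
ε/D = 0.0060/541 = 1.11×10^-5
Swamee-Jain: f = 0.01127
h_f = f(L/D)V²/(2g) = 0.01127·(1220/0.541)·2.127²/(2·9.81) = 5.863 m
Δp = ρg·h_f = 995.8·9.81·5.863 = 57.28 kPa

Δp ≈ 57.3 kPa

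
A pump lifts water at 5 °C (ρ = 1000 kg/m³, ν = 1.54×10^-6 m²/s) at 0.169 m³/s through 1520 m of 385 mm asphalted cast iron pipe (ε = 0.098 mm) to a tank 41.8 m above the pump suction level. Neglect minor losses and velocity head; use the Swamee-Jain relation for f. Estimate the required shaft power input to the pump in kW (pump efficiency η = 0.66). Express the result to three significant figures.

V = 4Q/(πD²) = 1.452 m/s; Re = 3.63×10^5; ε/D = 2.55×10^-4; f = 0.01643
h_f = f(L/D)V²/2g = 6.968 m
Total head H = z + h_f = 41.8 + 6.968 = 48.77 m
P_hyd = ρgQH = 1000·9.81·0.169·48.77 = 80.85 kW
P_shaft = P_hyd/η = 80.85/0.66 = 122.5 kW

P_shaft ≈ 123 kW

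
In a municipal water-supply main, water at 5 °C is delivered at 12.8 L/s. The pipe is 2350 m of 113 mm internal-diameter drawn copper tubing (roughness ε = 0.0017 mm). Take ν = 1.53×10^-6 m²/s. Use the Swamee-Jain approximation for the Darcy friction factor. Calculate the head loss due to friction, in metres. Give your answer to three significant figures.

V = 4Q/(πD²) = 4·0.0128/(π·0.113²) = 1.276 m/s
Re = VD/ν = 1.276·0.113/1.53×10^-6 = 9.43×10^4 → turbulent
ε/D = 0.0017/113 = 1.50×10^-5
Swamee-Jain: f = 0.01817
h_f = f(L/D)V²/(2g) = 0.01817·(2350/0.113)·1.276²/(2·9.81) = 31.38 m

h_f ≈ 31.4 m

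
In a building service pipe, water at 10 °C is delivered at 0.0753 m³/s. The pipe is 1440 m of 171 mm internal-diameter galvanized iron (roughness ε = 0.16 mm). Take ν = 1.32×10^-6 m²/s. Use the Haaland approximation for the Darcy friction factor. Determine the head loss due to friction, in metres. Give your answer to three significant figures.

h_f ≈ 92.3 m

V = 4Q/(πD²) = 4·0.0753/(π·0.171²) = 3.279 m/s
Re = VD/ν = 3.279·0.171/1.32×10^-6 = 4.25×10^5 → turbulent
ε/D = 0.16/171 = 9.36×10^-4
Haaland: f = 0.02000
h_f = f(L/D)V²/(2g) = 0.02000·(1440/0.171)·3.279²/(2·9.81) = 92.28 m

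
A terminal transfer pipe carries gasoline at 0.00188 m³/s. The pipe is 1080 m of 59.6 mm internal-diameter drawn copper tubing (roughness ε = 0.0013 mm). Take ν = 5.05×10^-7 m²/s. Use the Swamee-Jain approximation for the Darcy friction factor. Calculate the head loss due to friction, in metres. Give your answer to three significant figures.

h_f ≈ 7.91 m

V = 4Q/(πD²) = 4·0.00188/(π·0.0596²) = 0.6739 m/s
Re = VD/ν = 0.6739·0.0596/5.05×10^-7 = 7.95×10^4 → turbulent
ε/D = 0.0013/59.6 = 2.18×10^-5
Swamee-Jain: f = 0.01887
h_f = f(L/D)V²/(2g) = 0.01887·(1080/0.0596)·0.6739²/(2·9.81) = 7.912 m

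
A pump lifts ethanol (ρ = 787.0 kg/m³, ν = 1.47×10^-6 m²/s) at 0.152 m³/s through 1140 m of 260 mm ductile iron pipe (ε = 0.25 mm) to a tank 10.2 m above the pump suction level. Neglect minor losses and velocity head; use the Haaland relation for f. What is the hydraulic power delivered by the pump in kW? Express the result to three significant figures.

P_hyd ≈ 55.0 kW

V = 4Q/(πD²) = 2.863 m/s; Re = 5.06×10^5; ε/D = 9.62×10^-4; f = 0.02002
h_f = f(L/D)V²/2g = 36.67 m
Total head H = z + h_f = 10.2 + 36.67 = 46.87 m
P_hyd = ρgQH = 787.0·9.81·0.152·46.87 = 55.00 kW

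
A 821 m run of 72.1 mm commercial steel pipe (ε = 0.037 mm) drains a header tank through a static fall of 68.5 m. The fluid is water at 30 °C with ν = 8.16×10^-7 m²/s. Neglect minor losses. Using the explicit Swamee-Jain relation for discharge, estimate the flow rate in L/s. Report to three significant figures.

Swamee-Jain (Type II): Q = -0.965·√(gD⁵h_f/L)·ln[ε/(3.7D) + √(3.17ν²L/(gD³h_f))]
√(gD⁵h_f/L) = √(9.81·0.0721⁵·68.5/821) = 0.001263
ε/(3.7D) = 1.39×10^-4; √(3.17ν²L/(gD³h_f)) = 8.29×10^-5
Q = -0.965·0.001263·ln(2.216×10^-4) = 0.01025 m³/s
Check: V = 2.51 m/s, Re = 2.22×10^5, f = 0.01883, h_f = 68.9 m ≈ 68.5 m ✓

Q ≈ 10.3 L/s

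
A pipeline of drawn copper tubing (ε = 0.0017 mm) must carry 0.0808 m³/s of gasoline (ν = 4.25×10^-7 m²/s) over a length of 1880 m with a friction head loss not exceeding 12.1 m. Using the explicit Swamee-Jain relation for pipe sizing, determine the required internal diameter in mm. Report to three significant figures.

Swamee-Jain (Type III): D = 0.66·[ε^1.25·(LQ²/(gh_f))^4.75 + ν·Q^9.4·(L/(gh_f))^5.2]^0.04
LQ²/(gh_f) = 0.1034; L/(gh_f) = 15.84
Term 1 = ε^1.25·(…)^4.75 = 1.28×10^-12; Term 2 = ν·Q^9.4·(…)^5.2 = 3.95×10^-11
D = 0.66·(1.28×10^-12 + 3.95×10^-11)^0.04 = 0.2535 m = 253 mm
Check: V = 1.60 m/s, Re = 9.55×10^5, f = 0.01186, h_f = 11.5 m ≈ 12.1 m ✓

D ≈ 253 mm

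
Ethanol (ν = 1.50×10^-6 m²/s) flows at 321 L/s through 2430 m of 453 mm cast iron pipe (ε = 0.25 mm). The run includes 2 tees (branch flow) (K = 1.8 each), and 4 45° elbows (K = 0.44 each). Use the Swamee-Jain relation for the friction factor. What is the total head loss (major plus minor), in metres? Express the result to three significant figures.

H_L ≈ 20.5 m

V = 4Q/(πD²) = 1.992 m/s; V²/2g = 0.2022 m
Re = 6.01×10^5, ε/D = 5.52×10^-4 → f = 0.01795 (Swamee-Jain)
Major: h_f = f(L/D)·V²/2g = 0.01795·5364·0.2022 = 19.47 m
Minor: ΣK = 5.36; h_m = ΣK·V²/2g = 1.084 m
Total H_L = 19.47 + 1.084 = 20.55 m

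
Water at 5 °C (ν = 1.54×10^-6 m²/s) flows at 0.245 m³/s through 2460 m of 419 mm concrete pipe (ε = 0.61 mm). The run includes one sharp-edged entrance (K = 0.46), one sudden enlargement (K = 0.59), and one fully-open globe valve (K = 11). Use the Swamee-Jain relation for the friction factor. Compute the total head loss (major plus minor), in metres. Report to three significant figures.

V = 4Q/(πD²) = 1.777 m/s; V²/2g = 0.1609 m
Re = 4.83×10^5, ε/D = 0.00146 → f = 0.02216 (Swamee-Jain)
Major: h_f = f(L/D)·V²/2g = 0.02216·5871·0.1609 = 20.93 m
Minor: ΣK = 12.1; h_m = ΣK·V²/2g = 1.939 m
Total H_L = 20.93 + 1.939 = 22.87 m

H_L ≈ 22.9 m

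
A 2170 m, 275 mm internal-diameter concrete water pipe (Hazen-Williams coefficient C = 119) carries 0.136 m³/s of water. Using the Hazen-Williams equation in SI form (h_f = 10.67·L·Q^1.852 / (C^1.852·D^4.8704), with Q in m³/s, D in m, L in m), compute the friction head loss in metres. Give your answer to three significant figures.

h_f = 10.67·2170·0.136^1.852 / (119^1.852·0.275^4.8704) = 44.33 m

h_f ≈ 44.3 m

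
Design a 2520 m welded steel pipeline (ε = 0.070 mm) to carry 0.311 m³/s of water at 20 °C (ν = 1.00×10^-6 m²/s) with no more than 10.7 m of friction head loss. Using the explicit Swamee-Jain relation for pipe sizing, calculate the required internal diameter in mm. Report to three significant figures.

D ≈ 491 mm

Swamee-Jain (Type III): D = 0.66·[ε^1.25·(LQ²/(gh_f))^4.75 + ν·Q^9.4·(L/(gh_f))^5.2]^0.04
LQ²/(gh_f) = 2.322; L/(gh_f) = 24.01
Term 1 = ε^1.25·(…)^4.75 = 3.50×10^-4; Term 2 = ν·Q^9.4·(…)^5.2 = 2.57×10^-4
D = 0.66·(3.50×10^-4 + 2.57×10^-4)^0.04 = 0.4908 m = 491 mm
Check: V = 1.64 m/s, Re = 8.07×10^5, f = 0.01432, h_f = 10.1 m ≈ 10.7 m ✓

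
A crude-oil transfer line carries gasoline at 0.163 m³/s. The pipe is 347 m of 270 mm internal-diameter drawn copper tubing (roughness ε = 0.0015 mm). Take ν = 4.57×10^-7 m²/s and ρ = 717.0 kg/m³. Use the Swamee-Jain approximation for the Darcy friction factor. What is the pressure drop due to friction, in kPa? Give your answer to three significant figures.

Δp ≈ 40.5 kPa

V = 4Q/(πD²) = 4·0.163/(π·0.270²) = 2.847 m/s
Re = VD/ν = 2.847·0.270/4.57×10^-7 = 1.68×10^6 → turbulent
ε/D = 0.0015/270 = 5.56×10^-6
Swamee-Jain: f = 0.01085
h_f = f(L/D)V²/(2g) = 0.01085·(347/0.270)·2.847²/(2·9.81) = 5.758 m
Δp = ρg·h_f = 717.0·9.81·5.758 = 40.50 kPa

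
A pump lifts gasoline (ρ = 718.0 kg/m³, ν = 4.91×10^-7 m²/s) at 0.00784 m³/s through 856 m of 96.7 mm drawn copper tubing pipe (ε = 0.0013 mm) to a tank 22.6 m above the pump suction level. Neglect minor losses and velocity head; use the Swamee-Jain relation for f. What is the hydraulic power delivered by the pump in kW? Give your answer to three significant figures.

P_hyd ≈ 1.69 kW

V = 4Q/(πD²) = 1.068 m/s; Re = 2.10×10^5; ε/D = 1.34×10^-5; f = 0.01551
h_f = f(L/D)V²/2g = 7.974 m
Total head H = z + h_f = 22.6 + 7.974 = 30.57 m
P_hyd = ρgQH = 718.0·9.81·0.00784·30.57 = 1.688 kW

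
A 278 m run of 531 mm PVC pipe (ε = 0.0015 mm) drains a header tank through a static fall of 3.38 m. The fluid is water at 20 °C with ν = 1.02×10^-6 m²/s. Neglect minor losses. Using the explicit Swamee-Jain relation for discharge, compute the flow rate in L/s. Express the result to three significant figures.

Q ≈ 764 L/s

Swamee-Jain (Type II): Q = -0.965·√(gD⁵h_f/L)·ln[ε/(3.7D) + √(3.17ν²L/(gD³h_f))]
√(gD⁵h_f/L) = √(9.81·0.531⁵·3.38/278) = 0.07096
ε/(3.7D) = 7.63×10^-7; √(3.17ν²L/(gD³h_f)) = 1.36×10^-5
Q = -0.965·0.07096·ln(1.435×10^-5) = 0.7636 m³/s
Check: V = 3.45 m/s, Re = 1.80×10^6, f = 0.01065, h_f = 3.38 m ≈ 3.38 m ✓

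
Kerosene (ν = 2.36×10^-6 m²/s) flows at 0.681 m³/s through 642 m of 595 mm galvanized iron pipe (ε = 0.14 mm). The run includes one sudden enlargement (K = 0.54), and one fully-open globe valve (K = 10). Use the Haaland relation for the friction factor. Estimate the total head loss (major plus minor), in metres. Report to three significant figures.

H_L ≈ 8.30 m

V = 4Q/(πD²) = 2.449 m/s; V²/2g = 0.3057 m
Re = 6.17×10^5, ε/D = 2.35×10^-4 → f = 0.01538 (Haaland)
Major: h_f = f(L/D)·V²/2g = 0.01538·1079·0.3057 = 5.074 m
Minor: ΣK = 10.5; h_m = ΣK·V²/2g = 3.222 m
Total H_L = 5.074 + 3.222 = 8.296 m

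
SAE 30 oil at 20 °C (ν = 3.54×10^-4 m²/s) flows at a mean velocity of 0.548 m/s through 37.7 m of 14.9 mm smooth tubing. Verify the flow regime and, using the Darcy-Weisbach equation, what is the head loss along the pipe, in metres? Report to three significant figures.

h_f ≈ 107 m

Re = VD/ν = 0.548·0.01490/3.54×10^-4 = 23.1 → laminar (Re < 2300)
f = 64/Re = 2.775
h_f = f(L/D)V²/(2g) = 2.775·(37.7/0.01490)·0.548²/(2·9.81) = 107.5 m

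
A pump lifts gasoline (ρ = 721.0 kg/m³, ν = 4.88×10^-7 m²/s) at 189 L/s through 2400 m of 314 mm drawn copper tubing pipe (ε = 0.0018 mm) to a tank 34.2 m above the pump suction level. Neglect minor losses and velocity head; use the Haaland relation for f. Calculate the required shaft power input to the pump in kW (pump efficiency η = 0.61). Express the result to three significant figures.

V = 4Q/(πD²) = 2.441 m/s; Re = 1.57×10^6; ε/D = 5.73×10^-6; f = 0.01089
h_f = f(L/D)V²/2g = 25.27 m
Total head H = z + h_f = 34.2 + 25.27 = 59.47 m
P_hyd = ρgQH = 721.0·9.81·0.189·59.47 = 79.51 kW
P_shaft = P_hyd/η = 79.51/0.61 = 130.3 kW

P_shaft ≈ 130 kW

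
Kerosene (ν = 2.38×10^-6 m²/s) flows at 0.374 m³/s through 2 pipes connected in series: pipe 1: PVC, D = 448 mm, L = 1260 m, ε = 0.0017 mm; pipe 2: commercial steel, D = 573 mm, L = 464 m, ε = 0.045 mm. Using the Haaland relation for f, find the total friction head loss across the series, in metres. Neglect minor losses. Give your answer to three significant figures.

Pipe 1: V = 2.373 m/s, Re = 4.47×10^5, ε/D = 3.79×10^-6, f = 0.01337, h_1 = f(L/D)V²/2g = 10.79 m
Pipe 2: V = 1.450 m/s, Re = 3.49×10^5, ε/D = 7.85×10^-5, f = 0.01471, h_2 = f(L/D)V²/2g = 1.277 m
Series → Q common, losses add: H = Σh = 12.07 m

H ≈ 12.1 m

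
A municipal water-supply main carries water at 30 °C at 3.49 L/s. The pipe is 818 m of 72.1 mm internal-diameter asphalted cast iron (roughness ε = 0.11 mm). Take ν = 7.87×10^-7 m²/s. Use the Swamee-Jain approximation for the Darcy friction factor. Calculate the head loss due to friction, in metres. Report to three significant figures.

h_f ≈ 10.3 m

V = 4Q/(πD²) = 4·0.00349/(π·0.0721²) = 0.8548 m/s
Re = VD/ν = 0.8548·0.0721/7.87×10^-7 = 7.83×10^4 → turbulent
ε/D = 0.11/72.1 = 0.00153
Swamee-Jain: f = 0.02449
h_f = f(L/D)V²/(2g) = 0.02449·(818/0.0721)·0.8548²/(2·9.81) = 10.35 m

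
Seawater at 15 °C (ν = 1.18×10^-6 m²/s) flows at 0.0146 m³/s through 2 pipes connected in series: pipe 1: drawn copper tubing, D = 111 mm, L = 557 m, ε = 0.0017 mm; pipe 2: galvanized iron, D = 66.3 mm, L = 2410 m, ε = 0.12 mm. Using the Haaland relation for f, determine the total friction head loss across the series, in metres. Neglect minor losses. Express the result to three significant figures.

Pipe 1: V = 1.509 m/s, Re = 1.42×10^5, ε/D = 1.53×10^-5, f = 0.01666, h_1 = f(L/D)V²/2g = 9.701 m
Pipe 2: V = 4.229 m/s, Re = 2.38×10^5, ε/D = 0.00181, f = 0.02357, h_2 = f(L/D)V²/2g = 780.9 m
Series → Q common, losses add: H = Σh = 790.6 m

H ≈ 791 m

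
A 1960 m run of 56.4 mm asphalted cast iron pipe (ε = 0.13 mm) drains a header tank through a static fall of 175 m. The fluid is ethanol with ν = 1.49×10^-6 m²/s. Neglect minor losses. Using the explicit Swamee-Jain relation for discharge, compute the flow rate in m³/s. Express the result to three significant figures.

Q ≈ 0.00484 m³/s

Swamee-Jain (Type II): Q = -0.965·√(gD⁵h_f/L)·ln[ε/(3.7D) + √(3.17ν²L/(gD³h_f))]
√(gD⁵h_f/L) = √(9.81·0.0564⁵·175/1960) = 7.070×10^-4
ε/(3.7D) = 6.23×10^-4; √(3.17ν²L/(gD³h_f)) = 2.12×10^-4
Q = -0.965·7.070×10^-4·ln(8.346×10^-4) = 0.004836 m³/s
Check: V = 1.94 m/s, Re = 7.33×10^4, f = 0.02663, h_f = 177 m ≈ 175 m ✓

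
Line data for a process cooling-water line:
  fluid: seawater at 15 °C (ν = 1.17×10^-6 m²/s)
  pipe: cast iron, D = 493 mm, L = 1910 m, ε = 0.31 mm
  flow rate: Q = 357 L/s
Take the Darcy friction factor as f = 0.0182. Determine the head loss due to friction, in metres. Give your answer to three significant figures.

V = 4Q/(πD²) = 4·0.357/(π·0.493²) = 1.870 m/s
h_f = f(L/D)V²/(2g) = 0.01820·(1910/0.493)·1.870²/(2·9.81) = 12.57 m

h_f ≈ 12.6 m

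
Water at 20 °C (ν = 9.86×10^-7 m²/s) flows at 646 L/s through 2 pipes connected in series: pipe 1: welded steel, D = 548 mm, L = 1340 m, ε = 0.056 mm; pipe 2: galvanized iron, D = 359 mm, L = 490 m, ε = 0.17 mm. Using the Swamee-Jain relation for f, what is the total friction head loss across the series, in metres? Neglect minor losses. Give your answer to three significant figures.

H ≈ 59.9 m

Pipe 1: V = 2.739 m/s, Re = 1.52×10^6, ε/D = 1.02×10^-4, f = 0.01313, h_1 = f(L/D)V²/2g = 12.27 m
Pipe 2: V = 6.382 m/s, Re = 2.32×10^6, ε/D = 4.74×10^-4, f = 0.01680, h_2 = f(L/D)V²/2g = 47.59 m
Series → Q common, losses add: H = Σh = 59.87 m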